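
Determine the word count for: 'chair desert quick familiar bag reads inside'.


Counting words by splitting on spaces:
  Word 1: 'chair'
  Word 2: 'desert'
  Word 3: 'quick'
  Word 4: 'familiar'
  Word 5: 'bag'
  Word 6: 'reads'
  Word 7: 'inside'
Total words: 7

7


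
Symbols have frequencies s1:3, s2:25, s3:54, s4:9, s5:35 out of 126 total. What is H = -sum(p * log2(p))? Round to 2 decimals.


Computing entropy H = -sum(p_i * log2(p_i)):
  s1: p = 3/126 = 0.0238, -p*log2(p) = 0.1284
  s2: p = 25/126 = 0.1984, -p*log2(p) = 0.4630
  s3: p = 54/126 = 0.4286, -p*log2(p) = 0.5239
  s4: p = 9/126 = 0.0714, -p*log2(p) = 0.2720
  s5: p = 35/126 = 0.2778, -p*log2(p) = 0.5133
H = sum of terms = 1.9006
Rounded to 2 decimals: 1.90

1.90


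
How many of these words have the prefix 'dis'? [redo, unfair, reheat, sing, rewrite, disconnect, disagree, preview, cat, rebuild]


Checking each word for prefix 'dis':
  'redo' -> no (count: 0)
  'unfair' -> no (count: 0)
  'reheat' -> no (count: 0)
  'sing' -> no (count: 0)
  'rewrite' -> no (count: 0)
  'disconnect' -> YES, starts with 'dis' (count: 1)
  'disagree' -> YES, starts with 'dis' (count: 2)
  'preview' -> no (count: 2)
  'cat' -> no (count: 2)
  'rebuild' -> no (count: 2)
Total with prefix 'dis': 2

2


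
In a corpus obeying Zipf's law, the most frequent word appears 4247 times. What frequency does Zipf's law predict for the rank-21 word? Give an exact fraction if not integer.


Zipf's law: freq(rank) = f1 / rank
f1 = 4247, rank = 21
freq = 4247 / 21
GCD(4247, 21) = 1
Simplified: 4247/21

4247/21


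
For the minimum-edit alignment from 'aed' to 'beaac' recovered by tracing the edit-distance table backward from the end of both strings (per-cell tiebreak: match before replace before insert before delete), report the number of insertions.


Edit distance = 4. Backtracking from cell (3, 5) with preference match > replace > insert > delete,
then listing the resulting alignment 'aed' -> 'beaac' left to right:
  Step 1: insert 'b' [insertion #1]
  Step 2: insert 'e' [insertion #2]
  Step 3: keep 'a'
  Step 4: replace e->a
  Step 5: replace d->c
Total insertions: 2

2


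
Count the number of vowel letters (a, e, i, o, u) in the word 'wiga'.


Scanning each character of 'wiga':
  Position 1: 'w' -> consonant (running count: 0)
  Position 2: 'i' -> vowel (running count: 1)
  Position 3: 'g' -> consonant (running count: 1)
  Position 4: 'a' -> vowel (running count: 2)
Total vowels: 2

2


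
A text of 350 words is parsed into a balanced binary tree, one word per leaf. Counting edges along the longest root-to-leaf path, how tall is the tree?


In a balanced binary tree with n leaves the deepest leaf is ceil(log2(n)) edges below the root.
log2(350) = 8.4512
ceil(8.4512) = 9
height (edges) = 9

9


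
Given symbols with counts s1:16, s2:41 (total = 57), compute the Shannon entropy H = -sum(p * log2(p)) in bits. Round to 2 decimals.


Computing entropy H = -sum(p_i * log2(p_i)):
  s1: p = 16/57 = 0.2807, -p*log2(p) = 0.5145
  s2: p = 41/57 = 0.7193, -p*log2(p) = 0.3419
H = sum of terms = 0.8564
Rounded to 2 decimals: 0.86

0.86


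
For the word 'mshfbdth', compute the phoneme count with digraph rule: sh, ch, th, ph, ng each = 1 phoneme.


Parsing 'mshfbdth' greedily, digraphs first:
  'm' -> consonant phoneme (phonemes so far: 1)
  'sh' -> digraph (1 consonant phoneme) (phonemes so far: 2)
  'f' -> consonant phoneme (phonemes so far: 3)
  'b' -> consonant phoneme (phonemes so far: 4)
  'd' -> consonant phoneme (phonemes so far: 5)
  'th' -> digraph (1 consonant phoneme) (phonemes so far: 6)
Total phonemes: 6

6


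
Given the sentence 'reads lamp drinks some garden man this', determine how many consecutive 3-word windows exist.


Word trigrams from [7] words:
  Trigram 1: (reads lamp drinks)
  Trigram 2: (lamp drinks some)
  Trigram 3: (drinks some garden)
  Trigram 4: (some garden man)
  Trigram 5: (garden man this)
Total word trigrams: 7 - 2 = 5

5


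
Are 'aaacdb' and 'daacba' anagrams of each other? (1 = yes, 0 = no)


Sort characters of 'aaacdb': 'aaabcd'
Sort characters of 'daacba': 'aaabcd'
Sorted forms match -> they ARE anagrams
Result: 1

1


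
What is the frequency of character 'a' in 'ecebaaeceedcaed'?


Scanning 'ecebaaeceedcaed' for 'a':
  Position 4: 'a' -> MATCH (count: 1)
  Position 5: 'a' -> MATCH (count: 2)
  Position 12: 'a' -> MATCH (count: 3)
Total occurrences of 'a': 3

3


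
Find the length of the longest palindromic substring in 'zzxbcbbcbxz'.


Scanning 'zzxbcbbcbxz' for palindromic substrings.
Substring at positions 1-10: 'zxbcbbcbxz'.
Check: reverse('zxbcbbcbxz') = 'zxbcbbcbxz' -> palindrome confirmed.
Neighbouring characters ('z' / '-') break symmetry, so it cannot extend further.
No longer palindromic substring exists; longest length = 10

10


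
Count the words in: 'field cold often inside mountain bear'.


Counting words by splitting on spaces:
  Word 1: 'field'
  Word 2: 'cold'
  Word 3: 'often'
  Word 4: 'inside'
  Word 5: 'mountain'
  Word 6: 'bear'
Total words: 6

6


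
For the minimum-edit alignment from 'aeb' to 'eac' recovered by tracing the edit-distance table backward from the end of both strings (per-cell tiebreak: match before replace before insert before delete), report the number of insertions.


Edit distance = 3. Backtracking from cell (3, 3) with preference match > replace > insert > delete,
then listing the resulting alignment 'aeb' -> 'eac' left to right:
  Step 1: replace a->e
  Step 2: replace e->a
  Step 3: replace b->c
Total insertions: 0

0


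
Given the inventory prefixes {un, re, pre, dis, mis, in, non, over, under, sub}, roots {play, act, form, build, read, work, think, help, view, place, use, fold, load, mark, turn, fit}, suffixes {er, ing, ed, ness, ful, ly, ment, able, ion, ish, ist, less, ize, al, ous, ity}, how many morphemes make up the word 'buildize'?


Segmenting 'buildize' against the inventory:
  'build' -> root (morpheme 1)
  'ize' -> suffix (morpheme 2)
Total morphemes: 2

2


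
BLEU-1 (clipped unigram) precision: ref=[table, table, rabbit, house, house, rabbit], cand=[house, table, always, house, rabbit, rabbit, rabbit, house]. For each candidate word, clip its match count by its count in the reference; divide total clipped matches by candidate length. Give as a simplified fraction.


Reference word counts: {'house': 2, 'rabbit': 2, 'table': 2}
Checking each candidate word (with clipping):
  'house' -> in reference (ref count 2, used 1/2) -> match (matches: 1)
  'table' -> in reference (ref count 2, used 1/2) -> match (matches: 2)
  'always' -> not in reference -> no match (matches: 2)
  'house' -> in reference (ref count 2, used 2/2) -> match (matches: 3)
  'rabbit' -> in reference (ref count 2, used 1/2) -> match (matches: 4)
  'rabbit' -> in reference (ref count 2, used 2/2) -> match (matches: 5)
  'rabbit' -> ref count 2 already used up (2/2) -> clipped, no match (matches: 5)
  'house' -> ref count 2 already used up (2/2) -> clipped, no match (matches: 5)
Clipped matches: 5, Candidate length: 8
Precision = 5/8

5/8


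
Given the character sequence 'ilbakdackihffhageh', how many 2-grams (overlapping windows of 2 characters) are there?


String 'ilbakdackihffhageh' has length L = 18.
Number of overlapping n-grams = L - n + 1
Substituting: 18 - 2 + 1 = 17

17


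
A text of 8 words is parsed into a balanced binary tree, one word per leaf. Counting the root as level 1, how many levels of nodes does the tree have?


In a balanced binary tree with n leaves the deepest leaf is ceil(log2(n)) edges below the root,
so counting node levels inclusive of root and leaves gives ceil(log2(n)) + 1 levels.
log2(8) = 3.0000
ceil(3.0000) = 3
levels = 3 + 1 = 4

4


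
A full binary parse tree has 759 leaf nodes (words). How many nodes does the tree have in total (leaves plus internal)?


Leaf nodes (terminals): 759
Internal nodes = n - 1 = 759 - 1 = 758
Total = leaves + internal = 759 + 758 = 1517

1517


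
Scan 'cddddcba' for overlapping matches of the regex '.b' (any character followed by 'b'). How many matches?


Pattern: .b means any character followed by 'b'.
Scanning 'cddddcba' position-by-position:
  Pos 0: window 'cd' -> no
  Pos 1: window 'dd' -> no
  Pos 2: window 'dd' -> no
  Pos 3: window 'dd' -> no
  Pos 4: window 'dc' -> no
  Pos 5: window 'cb' -> MATCH
  Pos 6: window 'ba' -> no
  Pos 7: window 'a' -> no
Total matches: 1

1


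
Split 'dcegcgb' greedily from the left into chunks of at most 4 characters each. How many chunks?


'dcegcgb' has 7 characters.
Chunking with max size 4:
  Chunk 1: 'dceg' (positions 0-3)
  Chunk 2: 'cgb' (positions 4-6)
Total chunks: ceil(7 / 4) = 2

2


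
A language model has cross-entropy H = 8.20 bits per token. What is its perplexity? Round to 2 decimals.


Perplexity formula: PP = 2^H
H = 8.20
PP = 2^8.20
Decompose: 2^8.20 = 2^8 * 2^0.20
2^8 = 256, 2^0.20 ~ 1.1486984
PP ~ 256 * 1.1486984 = 294.0667904
Rounded to 2 decimals: 294.07

294.07


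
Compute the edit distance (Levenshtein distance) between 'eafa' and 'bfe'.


Building DP table for s1='eafa' (len 4) and s2='bfe' (len 3):
       b  f  e
    0  1  2  3
  e 1  1  2  2
  a 2  2  2  3
  f 3  3  2  3
  a 4  4  3  3
Edit distance = dp[4][3] = 3

3


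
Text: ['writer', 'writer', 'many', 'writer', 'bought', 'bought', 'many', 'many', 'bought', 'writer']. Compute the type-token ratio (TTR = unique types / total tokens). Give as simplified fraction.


Tokens: 10
Unique types: ('bought', 'many', 'writer') = 3
TTR = 3/10
Already in lowest terms.

3/10


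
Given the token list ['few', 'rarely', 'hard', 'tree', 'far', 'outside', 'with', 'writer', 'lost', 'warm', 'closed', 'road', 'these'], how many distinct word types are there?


Listing all tokens and tracking unique types:
  Token 1: 'few' -> NEW (unique so far: 1)
  Token 2: 'rarely' -> NEW (unique so far: 2)
  Token 3: 'hard' -> NEW (unique so far: 3)
  Token 4: 'tree' -> NEW (unique so far: 4)
  Token 5: 'far' -> NEW (unique so far: 5)
  Token 6: 'outside' -> NEW (unique so far: 6)
  Token 7: 'with' -> NEW (unique so far: 7)
  Token 8: 'writer' -> NEW (unique so far: 8)
  Token 9: 'lost' -> NEW (unique so far: 9)
  Token 10: 'warm' -> NEW (unique so far: 10)
  Token 11: 'closed' -> NEW (unique so far: 11)
  Token 12: 'road' -> NEW (unique so far: 12)
  Token 13: 'these' -> NEW (unique so far: 13)
Unique types: ('closed', 'far', 'few', 'hard', 'lost', 'outside', 'rarely', 'road', 'these', 'tree', 'warm', 'with', 'writer')
Vocabulary size: 13

13


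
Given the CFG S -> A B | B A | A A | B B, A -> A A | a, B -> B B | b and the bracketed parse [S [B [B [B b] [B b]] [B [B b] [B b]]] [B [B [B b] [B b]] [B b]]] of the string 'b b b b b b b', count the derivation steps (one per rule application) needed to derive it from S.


Every bracketed nonterminal node [X ...] in the tree is produced by exactly one rule application.
Reading the tree off as a leftmost derivation:
  Step 1: S  =>  B B   (applied S -> B B)
  Step 2: B B  =>  B B B   (applied B -> B B)
  Step 3: B B B  =>  B B B B   (applied B -> B B)
  Step 4: B B B B  =>  b B B B   (applied B -> b)
  Step 5: b B B B  =>  b b B B   (applied B -> b)
  Step 6: b b B B  =>  b b B B B   (applied B -> B B)
  Step 7: b b B B B  =>  b b b B B   (applied B -> b)
  Step 8: b b b B B  =>  b b b b B   (applied B -> b)
  Step 9: b b b b B  =>  b b b b B B   (applied B -> B B)
  Step 10: b b b b B B  =>  b b b b B B B   (applied B -> B B)
  Step 11: b b b b B B B  =>  b b b b b B B   (applied B -> b)
  Step 12: b b b b b B B  =>  b b b b b b B   (applied B -> b)
  Step 13: b b b b b b B  =>  b b b b b b b   (applied B -> b)
Final yield: b b b b b b b
Total rewrite steps: 13

13


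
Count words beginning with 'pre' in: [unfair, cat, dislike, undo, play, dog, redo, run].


Checking each word for prefix 'pre':
  'unfair' -> no (count: 0)
  'cat' -> no (count: 0)
  'dislike' -> no (count: 0)
  'undo' -> no (count: 0)
  'play' -> no (count: 0)
  'dog' -> no (count: 0)
  'redo' -> no (count: 0)
  'run' -> no (count: 0)
Total with prefix 'pre': 0

0


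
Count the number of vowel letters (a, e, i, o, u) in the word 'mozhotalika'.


Scanning each character of 'mozhotalika':
  Position 1: 'm' -> consonant (running count: 0)
  Position 2: 'o' -> vowel (running count: 1)
  Position 3: 'z' -> consonant (running count: 1)
  Position 4: 'h' -> consonant (running count: 1)
  Position 5: 'o' -> vowel (running count: 2)
  Position 6: 't' -> consonant (running count: 2)
  Position 7: 'a' -> vowel (running count: 3)
  Position 8: 'l' -> consonant (running count: 3)
  Position 9: 'i' -> vowel (running count: 4)
  Position 10: 'k' -> consonant (running count: 4)
  Position 11: 'a' -> vowel (running count: 5)
Total vowels: 5

5


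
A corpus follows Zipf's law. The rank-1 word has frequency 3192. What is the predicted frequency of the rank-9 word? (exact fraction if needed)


Zipf's law: freq(rank) = f1 / rank
f1 = 3192, rank = 9
freq = 3192 / 9
GCD(3192, 9) = 3
Simplified: 1064/3

1064/3


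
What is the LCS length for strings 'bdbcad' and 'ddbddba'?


DP table for LCS of 'bdbcad' and 'ddbddba':
       d  d  b  d  d  b  a
    0  0  0  0  0  0  0  0
  b 0  0  0  1  1  1  1  1
  d 0  1  1  1  2  2  2  2
  b 0  1  1  2  2  2  3  3
  c 0  1  1  2  2  2  3  3
  a 0  1  1  2  2  2  3  4
  d 0  1  2  2  3  3  3  4
LCS: 'bdba'
LCS length = 4

4


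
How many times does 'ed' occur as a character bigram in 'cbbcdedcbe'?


Scanning 'cbbcdedcbe' for bigram 'ed':
  Position 0: 'cb' -> no
  Position 1: 'bb' -> no
  Position 2: 'bc' -> no
  Position 3: 'cd' -> no
  Position 4: 'de' -> no
  Position 5: 'ed' -> MATCH
  Position 6: 'dc' -> no
  Position 7: 'cb' -> no
  Position 8: 'be' -> no
Total matches: 1

1


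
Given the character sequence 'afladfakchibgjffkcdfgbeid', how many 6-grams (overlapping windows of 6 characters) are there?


String 'afladfakchibgjffkcdfgbeid' has length L = 25.
Number of overlapping n-grams = L - n + 1
Substituting: 25 - 6 + 1 = 20

20


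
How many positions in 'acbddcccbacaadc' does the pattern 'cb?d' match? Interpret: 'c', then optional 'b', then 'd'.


Pattern: cb?d means 'c', then optional 'b', then 'd'.
Scanning 'acbddcccbacaadc' position-by-position:
  Pos 0: window 'acb' -> no
  Pos 1: window 'cbd' -> MATCH
  Pos 2: window 'bdd' -> no
  Pos 3: window 'ddc' -> no
  Pos 4: window 'dcc' -> no
  Pos 5: window 'ccc' -> no
  Pos 6: window 'ccb' -> no
  Pos 7: window 'cba' -> no
  Pos 8: window 'bac' -> no
  Pos 9: window 'aca' -> no
  Pos 10: window 'caa' -> no
  Pos 11: window 'aad' -> no
  Pos 12: window 'adc' -> no
  Pos 13: window 'dc' -> no
  Pos 14: window 'c' -> no
Total matches: 1

1


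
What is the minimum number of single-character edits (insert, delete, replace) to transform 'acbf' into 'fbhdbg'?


Building DP table for s1='acbf' (len 4) and s2='fbhdbg' (len 6):
       f  b  h  d  b  g
    0  1  2  3  4  5  6
  a 1  1  2  3  4  5  6
  c 2  2  2  3  4  5  6
  b 3  3  2  3  4  4  5
  f 4  3  3  3  4  5  5
Edit distance = dp[4][6] = 5

5


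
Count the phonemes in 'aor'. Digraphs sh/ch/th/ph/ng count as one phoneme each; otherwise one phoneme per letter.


Parsing 'aor' greedily, digraphs first:
  'a' -> vowel phoneme (phonemes so far: 1)
  'o' -> vowel phoneme (phonemes so far: 2)
  'r' -> consonant phoneme (phonemes so far: 3)
Total phonemes: 3

3


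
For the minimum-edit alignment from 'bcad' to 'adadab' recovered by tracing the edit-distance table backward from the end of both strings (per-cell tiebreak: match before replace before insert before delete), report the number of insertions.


Edit distance = 4. Backtracking from cell (4, 6) with preference match > replace > insert > delete,
then listing the resulting alignment 'bcad' -> 'adadab' left to right:
  Step 1: replace b->a
  Step 2: replace c->d
  Step 3: keep 'a'
  Step 4: keep 'd'
  Step 5: insert 'a' [insertion #1]
  Step 6: insert 'b' [insertion #2]
Total insertions: 2

2


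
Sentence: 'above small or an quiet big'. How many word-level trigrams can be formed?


Word trigrams from [6] words:
  Trigram 1: (above small or)
  Trigram 2: (small or an)
  Trigram 3: (or an quiet)
  Trigram 4: (an quiet big)
Total word trigrams: 6 - 2 = 4

4


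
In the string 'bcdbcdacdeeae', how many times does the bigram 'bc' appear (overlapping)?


Scanning 'bcdbcdacdeeae' for bigram 'bc':
  Position 0: 'bc' -> MATCH
  Position 1: 'cd' -> no
  Position 2: 'db' -> no
  Position 3: 'bc' -> MATCH
  Position 4: 'cd' -> no
  Position 5: 'da' -> no
  Position 6: 'ac' -> no
  Position 7: 'cd' -> no
  Position 8: 'de' -> no
  Position 9: 'ee' -> no
  Position 10: 'ea' -> no
  Position 11: 'ae' -> no
Total matches: 2

2


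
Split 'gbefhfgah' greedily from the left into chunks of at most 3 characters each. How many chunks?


'gbefhfgah' has 9 characters.
Chunking with max size 3:
  Chunk 1: 'gbe' (positions 0-2)
  Chunk 2: 'fhf' (positions 3-5)
  Chunk 3: 'gah' (positions 6-8)
Total chunks: ceil(9 / 3) = 3

3


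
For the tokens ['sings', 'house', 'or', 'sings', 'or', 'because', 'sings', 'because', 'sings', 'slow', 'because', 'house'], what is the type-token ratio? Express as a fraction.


Tokens: 12
Unique types: ('because', 'house', 'or', 'sings', 'slow') = 5
TTR = 5/12
Already in lowest terms.

5/12


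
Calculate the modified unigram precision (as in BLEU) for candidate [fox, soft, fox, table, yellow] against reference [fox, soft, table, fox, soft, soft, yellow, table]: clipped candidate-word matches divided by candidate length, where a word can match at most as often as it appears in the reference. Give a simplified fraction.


Reference word counts: {'fox': 2, 'soft': 3, 'table': 2, 'yellow': 1}
Checking each candidate word (with clipping):
  'fox' -> in reference (ref count 2, used 1/2) -> match (matches: 1)
  'soft' -> in reference (ref count 3, used 1/3) -> match (matches: 2)
  'fox' -> in reference (ref count 2, used 2/2) -> match (matches: 3)
  'table' -> in reference (ref count 2, used 1/2) -> match (matches: 4)
  'yellow' -> in reference (ref count 1, used 1/1) -> match (matches: 5)
Clipped matches: 5, Candidate length: 5
Precision = 5/5 = 1

1


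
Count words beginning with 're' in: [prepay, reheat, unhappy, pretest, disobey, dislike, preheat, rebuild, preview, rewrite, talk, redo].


Checking each word for prefix 're':
  'prepay' -> no (count: 0)
  'reheat' -> YES, starts with 're' (count: 1)
  'unhappy' -> no (count: 1)
  'pretest' -> no (count: 1)
  'disobey' -> no (count: 1)
  'dislike' -> no (count: 1)
  'preheat' -> no (count: 1)
  'rebuild' -> YES, starts with 're' (count: 2)
  'preview' -> no (count: 2)
  'rewrite' -> YES, starts with 're' (count: 3)
  'talk' -> no (count: 3)
  'redo' -> YES, starts with 're' (count: 4)
Total with prefix 're': 4

4


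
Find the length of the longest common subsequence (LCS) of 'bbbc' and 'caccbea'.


DP table for LCS of 'bbbc' and 'caccbea':
       c  a  c  c  b  e  a
    0  0  0  0  0  0  0  0
  b 0  0  0  0  0  1  1  1
  b 0  0  0  0  0  1  1  1
  b 0  0  0  0  0  1  1  1
  c 0  1  1  1  1  1  1  1
LCS: 'b'
LCS length = 1

1


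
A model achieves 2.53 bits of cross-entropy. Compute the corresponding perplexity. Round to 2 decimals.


Perplexity formula: PP = 2^H
H = 2.53
PP = 2^2.53
Decompose: 2^2.53 = 2^2 * 2^0.53
2^2 = 4, 2^0.53 ~ 1.4439292
PP ~ 4 * 1.4439292 = 5.7757168
Rounded to 2 decimals: 5.78

5.78


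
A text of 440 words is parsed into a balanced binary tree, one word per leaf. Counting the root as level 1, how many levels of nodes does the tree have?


In a balanced binary tree with n leaves the deepest leaf is ceil(log2(n)) edges below the root,
so counting node levels inclusive of root and leaves gives ceil(log2(n)) + 1 levels.
log2(440) = 8.7814
ceil(8.7814) = 9
levels = 9 + 1 = 10

10


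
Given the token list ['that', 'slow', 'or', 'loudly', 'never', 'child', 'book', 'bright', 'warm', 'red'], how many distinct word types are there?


Listing all tokens and tracking unique types:
  Token 1: 'that' -> NEW (unique so far: 1)
  Token 2: 'slow' -> NEW (unique so far: 2)
  Token 3: 'or' -> NEW (unique so far: 3)
  Token 4: 'loudly' -> NEW (unique so far: 4)
  Token 5: 'never' -> NEW (unique so far: 5)
  Token 6: 'child' -> NEW (unique so far: 6)
  Token 7: 'book' -> NEW (unique so far: 7)
  Token 8: 'bright' -> NEW (unique so far: 8)
  Token 9: 'warm' -> NEW (unique so far: 9)
  Token 10: 'red' -> NEW (unique so far: 10)
Unique types: ('book', 'bright', 'child', 'loudly', 'never', 'or', 'red', 'slow', 'that', 'warm')
Vocabulary size: 10

10


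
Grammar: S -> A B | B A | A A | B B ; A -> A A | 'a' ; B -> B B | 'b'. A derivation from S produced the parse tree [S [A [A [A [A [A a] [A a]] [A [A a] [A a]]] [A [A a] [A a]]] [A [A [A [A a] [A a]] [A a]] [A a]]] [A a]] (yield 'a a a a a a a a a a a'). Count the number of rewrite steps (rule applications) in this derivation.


Every bracketed nonterminal node [X ...] in the tree is produced by exactly one rule application.
Reading the tree off as a leftmost derivation:
  Step 1: S  =>  A A   (applied S -> A A)
  Step 2: A A  =>  A A A   (applied A -> A A)
  Step 3: A A A  =>  A A A A   (applied A -> A A)
  Step 4: A A A A  =>  A A A A A   (applied A -> A A)
  Step 5: A A A A A  =>  A A A A A A   (applied A -> A A)
  Step 6: A A A A A A  =>  a A A A A A   (applied A -> a)
  Step 7: a A A A A A  =>  a a A A A A   (applied A -> a)
  Step 8: a a A A A A  =>  a a A A A A A   (applied A -> A A)
  Step 9: a a A A A A A  =>  a a a A A A A   (applied A -> a)
  Step 10: a a a A A A A  =>  a a a a A A A   (applied A -> a)
  Step 11: a a a a A A A  =>  a a a a A A A A   (applied A -> A A)
  Step 12: a a a a A A A A  =>  a a a a a A A A   (applied A -> a)
  Step 13: a a a a a A A A  =>  a a a a a a A A   (applied A -> a)
  Step 14: a a a a a a A A  =>  a a a a a a A A A   (applied A -> A A)
  Step 15: a a a a a a A A A  =>  a a a a a a A A A A   (applied A -> A A)
  Step 16: a a a a a a A A A A  =>  a a a a a a A A A A A   (applied A -> A A)
  Step 17: a a a a a a A A A A A  =>  a a a a a a a A A A A   (applied A -> a)
  Step 18: a a a a a a a A A A A  =>  a a a a a a a a A A A   (applied A -> a)
  Step 19: a a a a a a a a A A A  =>  a a a a a a a a a A A   (applied A -> a)
  Step 20: a a a a a a a a a A A  =>  a a a a a a a a a a A   (applied A -> a)
  Step 21: a a a a a a a a a a A  =>  a a a a a a a a a a a   (applied A -> a)
Final yield: a a a a a a a a a a a
Total rewrite steps: 21

21


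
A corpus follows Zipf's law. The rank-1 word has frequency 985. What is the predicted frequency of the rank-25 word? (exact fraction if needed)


Zipf's law: freq(rank) = f1 / rank
f1 = 985, rank = 25
freq = 985 / 25
GCD(985, 25) = 5
Simplified: 197/5

197/5


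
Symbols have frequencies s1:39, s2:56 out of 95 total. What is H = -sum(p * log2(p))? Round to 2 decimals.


Computing entropy H = -sum(p_i * log2(p_i)):
  s1: p = 39/95 = 0.4105, -p*log2(p) = 0.5273
  s2: p = 56/95 = 0.5895, -p*log2(p) = 0.4495
H = sum of terms = 0.9768
Rounded to 2 decimals: 0.98

0.98


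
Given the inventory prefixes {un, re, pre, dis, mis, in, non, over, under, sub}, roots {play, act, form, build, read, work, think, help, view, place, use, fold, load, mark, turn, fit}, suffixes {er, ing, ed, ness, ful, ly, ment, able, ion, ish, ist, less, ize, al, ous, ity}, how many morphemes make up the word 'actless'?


Segmenting 'actless' against the inventory:
  'act' -> root (morpheme 1)
  'less' -> suffix (morpheme 2)
Total morphemes: 2

2


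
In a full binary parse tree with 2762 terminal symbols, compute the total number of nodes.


Leaf nodes (terminals): 2762
Internal nodes = n - 1 = 2762 - 1 = 2761
Total = leaves + internal = 2762 + 2761 = 5523

5523


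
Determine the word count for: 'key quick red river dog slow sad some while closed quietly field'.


Counting words by splitting on spaces:
  Word 1: 'key'
  Word 2: 'quick'
  Word 3: 'red'
  Word 4: 'river'
  Word 5: 'dog'
  Word 6: 'slow'
  Word 7: 'sad'
  Word 8: 'some'
  Word 9: 'while'
  Word 10: 'closed'
  Word 11: 'quietly'
  Word 12: 'field'
Total words: 12

12


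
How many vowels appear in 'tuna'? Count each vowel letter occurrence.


Scanning each character of 'tuna':
  Position 1: 't' -> consonant (running count: 0)
  Position 2: 'u' -> vowel (running count: 1)
  Position 3: 'n' -> consonant (running count: 1)
  Position 4: 'a' -> vowel (running count: 2)
Total vowels: 2

2


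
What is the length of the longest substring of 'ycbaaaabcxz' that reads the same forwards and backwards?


Scanning 'ycbaaaabcxz' for palindromic substrings.
Substring at positions 1-8: 'cbaaaabc'.
Check: reverse('cbaaaabc') = 'cbaaaabc' -> palindrome confirmed.
Neighbouring characters ('y' / 'x') break symmetry, so it cannot extend further.
No longer palindromic substring exists; longest length = 8

8


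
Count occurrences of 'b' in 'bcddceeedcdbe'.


Scanning 'bcddceeedcdbe' for 'b':
  Position 0: 'b' -> MATCH (count: 1)
  Position 11: 'b' -> MATCH (count: 2)
Total occurrences of 'b': 2

2


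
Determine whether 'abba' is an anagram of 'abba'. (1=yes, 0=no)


Sort characters of 'abba': 'aabb'
Sort characters of 'abba': 'aabb'
Sorted forms match -> they ARE anagrams
Result: 1

1


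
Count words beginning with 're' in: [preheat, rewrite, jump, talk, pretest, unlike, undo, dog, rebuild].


Checking each word for prefix 're':
  'preheat' -> no (count: 0)
  'rewrite' -> YES, starts with 're' (count: 1)
  'jump' -> no (count: 1)
  'talk' -> no (count: 1)
  'pretest' -> no (count: 1)
  'unlike' -> no (count: 1)
  'undo' -> no (count: 1)
  'dog' -> no (count: 1)
  'rebuild' -> YES, starts with 're' (count: 2)
Total with prefix 're': 2

2


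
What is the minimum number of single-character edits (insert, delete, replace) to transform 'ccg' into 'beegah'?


Building DP table for s1='ccg' (len 3) and s2='beegah' (len 6):
       b  e  e  g  a  h
    0  1  2  3  4  5  6
  c 1  1  2  3  4  5  6
  c 2  2  2  3  4  5  6
  g 3  3  3  3  3  4  5
Edit distance = dp[3][6] = 5

5


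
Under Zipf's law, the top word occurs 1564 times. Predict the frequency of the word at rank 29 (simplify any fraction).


Zipf's law: freq(rank) = f1 / rank
f1 = 1564, rank = 29
freq = 1564 / 29
GCD(1564, 29) = 1
Simplified: 1564/29

1564/29


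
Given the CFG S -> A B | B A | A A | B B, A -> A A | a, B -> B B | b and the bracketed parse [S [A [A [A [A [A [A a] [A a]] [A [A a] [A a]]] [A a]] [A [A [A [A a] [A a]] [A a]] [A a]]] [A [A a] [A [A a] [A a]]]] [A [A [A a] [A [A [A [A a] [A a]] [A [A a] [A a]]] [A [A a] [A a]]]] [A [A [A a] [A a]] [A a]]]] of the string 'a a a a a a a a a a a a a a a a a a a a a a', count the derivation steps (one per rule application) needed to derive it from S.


Every bracketed nonterminal node [X ...] in the tree is produced by exactly one rule application.
Reading the tree off as a leftmost derivation:
  Step 1: S  =>  A A   (applied S -> A A)
  Step 2: A A  =>  A A A   (applied A -> A A)
  Step 3: A A A  =>  A A A A   (applied A -> A A)
  Step 4: A A A A  =>  A A A A A   (applied A -> A A)
  Step 5: A A A A A  =>  A A A A A A   (applied A -> A A)
  Step 6: A A A A A A  =>  A A A A A A A   (applied A -> A A)
  Step 7: A A A A A A A  =>  a A A A A A A   (applied A -> a)
  Step 8: a A A A A A A  =>  a a A A A A A   (applied A -> a)
  Step 9: a a A A A A A  =>  a a A A A A A A   (applied A -> A A)
  Step 10: a a A A A A A A  =>  a a a A A A A A   (applied A -> a)
  Step 11: a a a A A A A A  =>  a a a a A A A A   (applied A -> a)
  Step 12: a a a a A A A A  =>  a a a a a A A A   (applied A -> a)
  Step 13: a a a a a A A A  =>  a a a a a A A A A   (applied A -> A A)
  Step 14: a a a a a A A A A  =>  a a a a a A A A A A   (applied A -> A A)
  Step 15: a a a a a A A A A A  =>  a a a a a A A A A A A   (applied A -> A A)
  Step 16: a a a a a A A A A A A  =>  a a a a a a A A A A A   (applied A -> a)
  Step 17: a a a a a a A A A A A  =>  a a a a a a a A A A A   (applied A -> a)
  Step 18: a a a a a a a A A A A  =>  a a a a a a a a A A A   (applied A -> a)
  Step 19: a a a a a a a a A A A  =>  a a a a a a a a a A A   (applied A -> a)
  Step 20: a a a a a a a a a A A  =>  a a a a a a a a a A A A   (applied A -> A A)
  Step 21: a a a a a a a a a A A A  =>  a a a a a a a a a a A A   (applied A -> a)
  Step 22: a a a a a a a a a a A A  =>  a a a a a a a a a a A A A   (applied A -> A A)
  Step 23: a a a a a a a a a a A A A  =>  a a a a a a a a a a a A A   (applied A -> a)
  Step 24: a a a a a a a a a a a A A  =>  a a a a a a a a a a a a A   (applied A -> a)
  Step 25: a a a a a a a a a a a a A  =>  a a a a a a a a a a a a A A   (applied A -> A A)
  Step 26: a a a a a a a a a a a a A A  =>  a a a a a a a a a a a a A A A   (applied A -> A A)
  Step 27: a a a a a a a a a a a a A A A  =>  a a a a a a a a a a a a a A A   (applied A -> a)
  Step 28: a a a a a a a a a a a a a A A  =>  a a a a a a a a a a a a a A A A   (applied A -> A A)
  Step 29: a a a a a a a a a a a a a A A A  =>  a a a a a a a a a a a a a A A A A   (applied A -> A A)
  Step 30: a a a a a a a a a a a a a A A A A  =>  a a a a a a a a a a a a a A A A A A   (applied A -> A A)
  Step 31: a a a a a a a a a a a a a A A A A A  =>  a a a a a a a a a a a a a a A A A A   (applied A -> a)
  Step 32: a a a a a a a a a a a a a a A A A A  =>  a a a a a a a a a a a a a a a A A A   (applied A -> a)
  Step 33: a a a a a a a a a a a a a a a A A A  =>  a a a a a a a a a a a a a a a A A A A   (applied A -> A A)
  Step 34: a a a a a a a a a a a a a a a A A A A  =>  a a a a a a a a a a a a a a a a A A A   (applied A -> a)
  Step 35: a a a a a a a a a a a a a a a a A A A  =>  a a a a a a a a a a a a a a a a a A A   (applied A -> a)
  Step 36: a a a a a a a a a a a a a a a a a A A  =>  a a a a a a a a a a a a a a a a a A A A   (applied A -> A A)
  Step 37: a a a a a a a a a a a a a a a a a A A A  =>  a a a a a a a a a a a a a a a a a a A A   (applied A -> a)
  Step 38: a a a a a a a a a a a a a a a a a a A A  =>  a a a a a a a a a a a a a a a a a a a A   (applied A -> a)
  Step 39: a a a a a a a a a a a a a a a a a a a A  =>  a a a a a a a a a a a a a a a a a a a A A   (applied A -> A A)
  Step 40: a a a a a a a a a a a a a a a a a a a A A  =>  a a a a a a a a a a a a a a a a a a a A A A   (applied A -> A A)
  Step 41: a a a a a a a a a a a a a a a a a a a A A A  =>  a a a a a a a a a a a a a a a a a a a a A A   (applied A -> a)
  Step 42: a a a a a a a a a a a a a a a a a a a a A A  =>  a a a a a a a a a a a a a a a a a a a a a A   (applied A -> a)
  Step 43: a a a a a a a a a a a a a a a a a a a a a A  =>  a a a a a a a a a a a a a a a a a a a a a a   (applied A -> a)
Final yield: a a a a a a a a a a a a a a a a a a a a a a
Total rewrite steps: 43

43


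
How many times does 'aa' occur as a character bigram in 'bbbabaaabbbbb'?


Scanning 'bbbabaaabbbbb' for bigram 'aa':
  Position 0: 'bb' -> no
  Position 1: 'bb' -> no
  Position 2: 'ba' -> no
  Position 3: 'ab' -> no
  Position 4: 'ba' -> no
  Position 5: 'aa' -> MATCH
  Position 6: 'aa' -> MATCH
  Position 7: 'ab' -> no
  Position 8: 'bb' -> no
  Position 9: 'bb' -> no
  Position 10: 'bb' -> no
  Position 11: 'bb' -> no
Total matches: 2

2


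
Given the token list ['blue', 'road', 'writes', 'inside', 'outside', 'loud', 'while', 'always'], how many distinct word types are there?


Listing all tokens and tracking unique types:
  Token 1: 'blue' -> NEW (unique so far: 1)
  Token 2: 'road' -> NEW (unique so far: 2)
  Token 3: 'writes' -> NEW (unique so far: 3)
  Token 4: 'inside' -> NEW (unique so far: 4)
  Token 5: 'outside' -> NEW (unique so far: 5)
  Token 6: 'loud' -> NEW (unique so far: 6)
  Token 7: 'while' -> NEW (unique so far: 7)
  Token 8: 'always' -> NEW (unique so far: 8)
Unique types: ('always', 'blue', 'inside', 'loud', 'outside', 'road', 'while', 'writes')
Vocabulary size: 8

8


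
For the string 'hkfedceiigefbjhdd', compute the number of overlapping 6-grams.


String 'hkfedceiigefbjhdd' has length L = 17.
Number of overlapping n-grams = L - n + 1
Substituting: 17 - 6 + 1 = 12

12


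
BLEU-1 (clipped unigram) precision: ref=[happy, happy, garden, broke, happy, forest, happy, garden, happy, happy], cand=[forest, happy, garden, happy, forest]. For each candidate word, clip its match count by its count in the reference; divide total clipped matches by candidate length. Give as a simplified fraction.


Reference word counts: {'broke': 1, 'forest': 1, 'garden': 2, 'happy': 6}
Checking each candidate word (with clipping):
  'forest' -> in reference (ref count 1, used 1/1) -> match (matches: 1)
  'happy' -> in reference (ref count 6, used 1/6) -> match (matches: 2)
  'garden' -> in reference (ref count 2, used 1/2) -> match (matches: 3)
  'happy' -> in reference (ref count 6, used 2/6) -> match (matches: 4)
  'forest' -> ref count 1 already used up (1/1) -> clipped, no match (matches: 4)
Clipped matches: 4, Candidate length: 5
Precision = 4/5

4/5


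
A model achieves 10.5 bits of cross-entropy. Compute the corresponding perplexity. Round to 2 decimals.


Perplexity formula: PP = 2^H
H = 10.5
PP = 2^10.5
Decompose: 2^10.5 = 2^10 * 2^0.5 = 2^10 * sqrt(2)
2^10 = 1024, sqrt(2) ~ 1.4142136
PP ~ 1024 * 1.4142136 = 1448.1547264
Rounded to 2 decimals: 1448.15

1448.15


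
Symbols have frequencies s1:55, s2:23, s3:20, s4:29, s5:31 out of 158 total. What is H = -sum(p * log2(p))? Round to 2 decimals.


Computing entropy H = -sum(p_i * log2(p_i)):
  s1: p = 55/158 = 0.3481, -p*log2(p) = 0.5300
  s2: p = 23/158 = 0.1456, -p*log2(p) = 0.4047
  s3: p = 20/158 = 0.1266, -p*log2(p) = 0.3774
  s4: p = 29/158 = 0.1835, -p*log2(p) = 0.4489
  s5: p = 31/158 = 0.1962, -p*log2(p) = 0.4610
H = sum of terms = 2.2220
Rounded to 2 decimals: 2.22

2.22


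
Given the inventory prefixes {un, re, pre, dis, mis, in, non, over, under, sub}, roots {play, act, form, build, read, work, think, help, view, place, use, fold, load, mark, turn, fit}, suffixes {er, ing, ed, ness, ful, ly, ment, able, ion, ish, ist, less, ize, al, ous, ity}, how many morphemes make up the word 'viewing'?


Segmenting 'viewing' against the inventory:
  'view' -> root (morpheme 1)
  'ing' -> suffix (morpheme 2)
Total morphemes: 2

2


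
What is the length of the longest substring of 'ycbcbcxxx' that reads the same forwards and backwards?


Scanning 'ycbcbcxxx' for palindromic substrings.
Substring at positions 1-5: 'cbcbc'.
Check: reverse('cbcbc') = 'cbcbc' -> palindrome confirmed.
Neighbouring characters ('y' / 'x') break symmetry, so it cannot extend further.
No longer palindromic substring exists; longest length = 5

5


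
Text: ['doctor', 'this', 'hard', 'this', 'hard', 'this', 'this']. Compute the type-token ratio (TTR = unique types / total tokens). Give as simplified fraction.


Tokens: 7
Unique types: ('doctor', 'hard', 'this') = 3
TTR = 3/7
Already in lowest terms.

3/7


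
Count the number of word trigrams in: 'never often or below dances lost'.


Word trigrams from [6] words:
  Trigram 1: (never often or)
  Trigram 2: (often or below)
  Trigram 3: (or below dances)
  Trigram 4: (below dances lost)
Total word trigrams: 6 - 2 = 4

4


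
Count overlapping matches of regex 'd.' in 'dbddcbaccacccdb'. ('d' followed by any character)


Pattern: d. means 'd' followed by any character.
Scanning 'dbddcbaccacccdb' position-by-position:
  Pos 0: window 'db' -> MATCH
  Pos 1: window 'bd' -> no
  Pos 2: window 'dd' -> MATCH
  Pos 3: window 'dc' -> MATCH
  Pos 4: window 'cb' -> no
  Pos 5: window 'ba' -> no
  Pos 6: window 'ac' -> no
  Pos 7: window 'cc' -> no
  Pos 8: window 'ca' -> no
  Pos 9: window 'ac' -> no
  Pos 10: window 'cc' -> no
  Pos 11: window 'cc' -> no
  Pos 12: window 'cd' -> no
  Pos 13: window 'db' -> MATCH
  Pos 14: window 'b' -> no
Total matches: 4

4


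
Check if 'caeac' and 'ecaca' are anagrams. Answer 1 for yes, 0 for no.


Sort characters of 'caeac': 'aacce'
Sort characters of 'ecaca': 'aacce'
Sorted forms match -> they ARE anagrams
Result: 1

1


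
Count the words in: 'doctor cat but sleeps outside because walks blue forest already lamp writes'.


Counting words by splitting on spaces:
  Word 1: 'doctor'
  Word 2: 'cat'
  Word 3: 'but'
  Word 4: 'sleeps'
  Word 5: 'outside'
  Word 6: 'because'
  Word 7: 'walks'
  Word 8: 'blue'
  Word 9: 'forest'
  Word 10: 'already'
  Word 11: 'lamp'
  Word 12: 'writes'
Total words: 12

12


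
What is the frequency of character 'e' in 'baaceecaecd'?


Scanning 'baaceecaecd' for 'e':
  Position 4: 'e' -> MATCH (count: 1)
  Position 5: 'e' -> MATCH (count: 2)
  Position 8: 'e' -> MATCH (count: 3)
Total occurrences of 'e': 3

3


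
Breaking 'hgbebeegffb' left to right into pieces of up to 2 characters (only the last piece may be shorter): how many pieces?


'hgbebeegffb' has 11 characters.
Chunking with max size 2:
  Chunk 1: 'hg' (positions 0-1)
  Chunk 2: 'be' (positions 2-3)
  Chunk 3: 'be' (positions 4-5)
  Chunk 4: 'eg' (positions 6-7)
  Chunk 5: 'ff' (positions 8-9)
  Chunk 6: 'b' (positions 10-10)
Total chunks: ceil(11 / 2) = 6

6


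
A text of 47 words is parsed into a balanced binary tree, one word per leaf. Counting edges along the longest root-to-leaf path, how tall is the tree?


In a balanced binary tree with n leaves the deepest leaf is ceil(log2(n)) edges below the root.
log2(47) = 5.5546
ceil(5.5546) = 6
height (edges) = 6

6


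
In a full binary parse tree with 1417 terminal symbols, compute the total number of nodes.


Leaf nodes (terminals): 1417
Internal nodes = n - 1 = 1417 - 1 = 1416
Total = leaves + internal = 1417 + 1416 = 2833

2833


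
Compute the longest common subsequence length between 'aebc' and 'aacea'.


DP table for LCS of 'aebc' and 'aacea':
       a  a  c  e  a
    0  0  0  0  0  0
  a 0  1  1  1  1  1
  e 0  1  1  1  2  2
  b 0  1  1  1  2  2
  c 0  1  1  2  2  2
LCS: 'ae'
LCS length = 2

2


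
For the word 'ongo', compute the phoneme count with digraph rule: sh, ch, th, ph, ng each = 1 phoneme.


Parsing 'ongo' greedily, digraphs first:
  'o' -> vowel phoneme (phonemes so far: 1)
  'ng' -> digraph (1 consonant phoneme) (phonemes so far: 2)
  'o' -> vowel phoneme (phonemes so far: 3)
Total phonemes: 3

3


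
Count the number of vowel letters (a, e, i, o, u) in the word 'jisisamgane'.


Scanning each character of 'jisisamgane':
  Position 1: 'j' -> consonant (running count: 0)
  Position 2: 'i' -> vowel (running count: 1)
  Position 3: 's' -> consonant (running count: 1)
  Position 4: 'i' -> vowel (running count: 2)
  Position 5: 's' -> consonant (running count: 2)
  Position 6: 'a' -> vowel (running count: 3)
  Position 7: 'm' -> consonant (running count: 3)
  Position 8: 'g' -> consonant (running count: 3)
  Position 9: 'a' -> vowel (running count: 4)
  Position 10: 'n' -> consonant (running count: 4)
  Position 11: 'e' -> vowel (running count: 5)
Total vowels: 5

5


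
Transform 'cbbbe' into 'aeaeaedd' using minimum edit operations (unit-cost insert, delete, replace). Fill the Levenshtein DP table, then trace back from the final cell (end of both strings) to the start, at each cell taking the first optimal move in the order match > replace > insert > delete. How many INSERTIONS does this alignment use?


Edit distance = 7. Backtracking from cell (5, 8) with preference match > replace > insert > delete,
then listing the resulting alignment 'cbbbe' -> 'aeaeaedd' left to right:
  Step 1: insert 'a' [insertion #1]
  Step 2: replace c->e
  Step 3: replace b->a
  Step 4: replace b->e
  Step 5: replace b->a
  Step 6: keep 'e'
  Step 7: insert 'd' [insertion #2]
  Step 8: insert 'd' [insertion #3]
Total insertions: 3

3


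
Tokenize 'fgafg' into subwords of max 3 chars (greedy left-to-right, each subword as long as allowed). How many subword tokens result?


'fgafg' has 5 characters.
Chunking with max size 3:
  Chunk 1: 'fga' (positions 0-2)
  Chunk 2: 'fg' (positions 3-4)
Total chunks: ceil(5 / 3) = 2

2


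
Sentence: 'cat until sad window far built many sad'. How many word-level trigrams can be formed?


Word trigrams from [8] words:
  Trigram 1: (cat until sad)
  Trigram 2: (until sad window)
  Trigram 3: (sad window far)
  Trigram 4: (window far built)
  Trigram 5: (far built many)
  Trigram 6: (built many sad)
Total word trigrams: 8 - 2 = 6

6
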